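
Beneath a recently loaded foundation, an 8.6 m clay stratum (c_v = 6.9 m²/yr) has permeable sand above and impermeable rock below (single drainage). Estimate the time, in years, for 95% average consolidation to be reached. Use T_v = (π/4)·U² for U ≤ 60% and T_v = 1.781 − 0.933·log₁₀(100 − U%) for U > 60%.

t ≈ 12.1 years

Drainage path length: H_d = H = 8.6 m (single drainage).
U > 60%: T_v = 1.781 − 0.933·log₁₀(100 − 95) = 1.1289.
t = T_v·H_d²/c_v = 1.1289×8.6²/6.9 = 12.1 years.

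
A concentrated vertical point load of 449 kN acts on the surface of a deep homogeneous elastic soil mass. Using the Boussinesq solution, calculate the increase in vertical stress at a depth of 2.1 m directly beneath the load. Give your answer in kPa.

Δσ_z ≈ 48.6 kPa

Boussinesq vertical stress below a point load on an elastic half-space:
Δσ_z = 3P/(2πz²) · [1 + (r/z)²]^(−5/2)
r/z = 0/2.1 = 0; [1+(r/z)²]^(−5/2) = 1.
Δσ_z = 3×449/(2π×2.1²) × 1 = 48.613 × 1 = 48.61 kPa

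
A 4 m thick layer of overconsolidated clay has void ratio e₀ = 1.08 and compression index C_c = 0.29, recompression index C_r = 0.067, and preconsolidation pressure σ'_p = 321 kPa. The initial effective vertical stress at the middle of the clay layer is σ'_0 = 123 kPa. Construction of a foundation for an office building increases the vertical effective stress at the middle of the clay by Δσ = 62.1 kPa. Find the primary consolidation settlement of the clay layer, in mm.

Final effective stress: σ'_f = 123 + 62.1 = 185.1 kPa.
σ'_f = 185.1 ≤ σ'_p = 321 kPa, so the clay remains overconsolidated and only the recompression index applies:
S_c = C_r·H/(1+e₀)·log₁₀(σ'_f/σ'_0) = 0.067×4/2.08×log₁₀(185.1/123)
    = 0.12885 × 0.1775 = 0.02287 m

S_c ≈ 22.9 mm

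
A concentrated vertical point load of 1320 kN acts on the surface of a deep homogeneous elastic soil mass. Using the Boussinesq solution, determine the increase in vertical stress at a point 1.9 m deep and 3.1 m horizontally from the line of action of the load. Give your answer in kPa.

Boussinesq vertical stress below a point load on an elastic half-space:
Δσ_z = 3P/(2πz²) · [1 + (r/z)²]^(−5/2)
r/z = 3.1/1.9 = 1.6316; [1+(r/z)²]^(−5/2) = 0.038966.
Δσ_z = 3×1320/(2π×1.9²) × 0.038966 = 174.59 × 0.038966 = 6.803 kPa

Δσ_z ≈ 6.8 kPa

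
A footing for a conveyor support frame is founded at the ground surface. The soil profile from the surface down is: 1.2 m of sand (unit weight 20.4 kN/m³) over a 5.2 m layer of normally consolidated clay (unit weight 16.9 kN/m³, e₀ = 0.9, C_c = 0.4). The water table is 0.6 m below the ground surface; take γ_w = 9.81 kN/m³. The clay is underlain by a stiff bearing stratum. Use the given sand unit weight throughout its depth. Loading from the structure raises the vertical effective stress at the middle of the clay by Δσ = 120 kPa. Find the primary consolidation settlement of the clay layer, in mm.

Mid-depth of clay below the ground surface: z = 1.2 + 5.2/2 = 3.8 m.
Total vertical stress at mid-clay: σ_v = 20.4×1.2 + 16.9×2.6 = 68.42 kPa.
Pore pressure: u = 9.81×(3.8 − 0.6) = 31.392 kPa.
Initial effective stress: σ'_0 = σ_v − u = 68.42 − 31.392 = 37.028 kPa.
Final effective stress: σ'_f = σ'_0 + Δσ = 37.028 + 120 = 157.03 kPa.
Normally consolidated clay, so the full stress increment lies on the virgin compression line:
S_c = C_c·H/(1+e₀)·log₁₀(σ'_f/σ'_0) = 0.4×5.2/(1+0.9)×log₁₀(157.03/37.028)
    = 1.0947 × 0.62745 = 0.6869 m

S_c ≈ 687 mm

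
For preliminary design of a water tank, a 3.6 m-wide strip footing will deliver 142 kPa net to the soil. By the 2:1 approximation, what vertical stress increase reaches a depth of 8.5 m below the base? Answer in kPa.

Δσ_z ≈ 42.2 kPa

By the 2:1 method the load spreads at 1 horizontal : 2 vertical, so at depth z the loaded area has grown by z in each plan dimension:
Δσ = qB/(B+z) = 142×3.6/(3.6+8.5) = 42.248 kPa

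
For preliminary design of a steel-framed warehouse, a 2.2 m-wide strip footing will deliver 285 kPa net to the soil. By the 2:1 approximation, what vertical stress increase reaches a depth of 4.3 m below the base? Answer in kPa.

Δσ_z ≈ 96.5 kPa

By the 2:1 method the load spreads at 1 horizontal : 2 vertical, so at depth z the loaded area has grown by z in each plan dimension:
Δσ = qB/(B+z) = 285×2.2/(2.2+4.3) = 96.462 kPa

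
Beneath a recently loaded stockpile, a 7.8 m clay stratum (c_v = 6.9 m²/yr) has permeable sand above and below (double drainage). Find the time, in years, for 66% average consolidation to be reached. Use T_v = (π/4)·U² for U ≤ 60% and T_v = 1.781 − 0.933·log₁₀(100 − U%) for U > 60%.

Drainage path length: H_d = H/2 = 3.9 m (double drainage).
U > 60%: T_v = 1.781 − 0.933·log₁₀(100 − 66) = 0.35213.
t = T_v·H_d²/c_v = 0.35213×3.9²/6.9 = 0.7762 years.

t ≈ 0.776 years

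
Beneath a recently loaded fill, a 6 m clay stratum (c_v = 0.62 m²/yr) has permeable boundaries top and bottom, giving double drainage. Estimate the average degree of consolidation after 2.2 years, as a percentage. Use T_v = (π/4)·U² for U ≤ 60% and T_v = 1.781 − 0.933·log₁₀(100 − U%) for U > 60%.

U ≈ 43.9 %

Drainage path length: H_d = H/2 = 3 m (double drainage).
T_v = c_v·t/H_d² = 0.62×2.2/3² = 0.15156.
T_v = 0.15156 corresponds to the U ≤ 60% branch:
U = √(4T_v/π) = 0.4393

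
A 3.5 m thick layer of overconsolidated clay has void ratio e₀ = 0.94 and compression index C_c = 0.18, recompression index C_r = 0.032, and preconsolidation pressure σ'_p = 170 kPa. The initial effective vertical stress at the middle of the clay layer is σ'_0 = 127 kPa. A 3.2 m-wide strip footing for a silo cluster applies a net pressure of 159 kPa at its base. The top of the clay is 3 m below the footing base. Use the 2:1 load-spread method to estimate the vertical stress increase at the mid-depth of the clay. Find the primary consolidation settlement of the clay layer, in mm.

S_c ≈ 23.7 mm

Mid-depth of clay below the footing base: z = 3 + 3.5/2 = 4.75 m.
Stress increase at mid-clay by the 2:1 spreading method:
Δσ = qB/(B+z) = 159×3.2/(3.2+4.75) = 64 kPa
Final effective stress: σ'_f = 127 + 64 = 191 kPa.
σ'_f = 191 > σ'_p = 170 kPa, so the stress path crosses the preconsolidation pressure — recompression up to σ'_p, then virgin compression beyond:
S_c = H/(1+e₀)·[C_r·log₁₀(σ'_p/σ'_0) + C_c·log₁₀(σ'_f/σ'_p)]
    = 3.5/1.94 × [0.032×log₁₀(170/127) + 0.18×log₁₀(191/170)]
    = 1.8041 × [0.0040526 + 0.0091052] = 0.02374 m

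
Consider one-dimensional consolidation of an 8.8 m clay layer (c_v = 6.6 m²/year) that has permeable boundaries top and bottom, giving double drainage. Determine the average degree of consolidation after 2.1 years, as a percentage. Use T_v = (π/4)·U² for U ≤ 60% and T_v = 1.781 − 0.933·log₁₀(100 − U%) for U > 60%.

Drainage path length: H_d = H/2 = 4.4 m (double drainage).
T_v = c_v·t/H_d² = 6.6×2.1/4.4² = 0.71591.
T_v = 0.71591 corresponds to the U > 60% branch:
U = 1 − 10^((1.781 − T_v)/0.933)/100 = 0.8615

U ≈ 86.1 %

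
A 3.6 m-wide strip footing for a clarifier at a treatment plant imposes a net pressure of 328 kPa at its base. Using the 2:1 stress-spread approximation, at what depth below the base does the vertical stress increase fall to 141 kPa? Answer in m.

2:1 spreading — at depth z the loaded area has grown by z in each plan dimension:
qB/(B+z) = Δσ_z ⇒ z = qB/Δσ_z − B = 328×3.6/141 − 3.6 = 4.774 m

z ≈ 4.77 m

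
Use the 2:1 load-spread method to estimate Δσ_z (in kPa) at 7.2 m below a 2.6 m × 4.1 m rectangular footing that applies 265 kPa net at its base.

By the 2:1 method the load spreads at 1 horizontal : 2 vertical, so at depth z the loaded area has grown by z in each plan dimension:
Δσ = qBL/((B+z)(L+z)) = 265×2.6×4.1/((2.6+7.2)(4.1+7.2)) = 25.509 kPa

Δσ_z ≈ 25.5 kPa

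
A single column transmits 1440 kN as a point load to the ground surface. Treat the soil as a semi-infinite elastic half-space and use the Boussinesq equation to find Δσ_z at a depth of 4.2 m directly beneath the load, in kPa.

Δσ_z ≈ 39 kPa

Boussinesq vertical stress below a point load on an elastic half-space:
Δσ_z = 3P/(2πz²) · [1 + (r/z)²]^(−5/2)
r/z = 0/4.2 = 0; [1+(r/z)²]^(−5/2) = 1.
Δσ_z = 3×1440/(2π×4.2²) × 1 = 38.977 × 1 = 38.98 kPa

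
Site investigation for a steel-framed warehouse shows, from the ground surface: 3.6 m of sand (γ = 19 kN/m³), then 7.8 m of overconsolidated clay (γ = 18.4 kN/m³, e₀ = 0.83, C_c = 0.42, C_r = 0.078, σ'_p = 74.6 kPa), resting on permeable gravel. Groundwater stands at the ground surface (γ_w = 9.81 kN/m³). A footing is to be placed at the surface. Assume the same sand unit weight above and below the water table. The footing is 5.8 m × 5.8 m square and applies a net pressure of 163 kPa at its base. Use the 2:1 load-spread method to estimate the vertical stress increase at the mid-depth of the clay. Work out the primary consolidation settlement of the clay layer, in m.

Mid-depth of clay below the ground surface: z = 3.6 + 7.8/2 = 7.5 m.
Total vertical stress at mid-clay: σ_v = 19×3.6 + 18.4×3.9 = 140.16 kPa.
Pore pressure: u = 9.81×(7.5 − 0) = 73.575 kPa.
Initial effective stress: σ'_0 = σ_v − u = 140.16 − 73.575 = 66.585 kPa.
Stress increase at mid-clay by the 2:1 spreading method:
Δσ = qBL/((B+z)(L+z)) = 163×5.8×5.8/((5.8+7.5)(5.8+7.5)) = 30.998 kPa
Final effective stress: σ'_f = 66.585 + 30.998 = 97.583 kPa.
σ'_f = 97.583 > σ'_p = 74.6 kPa, so the stress path crosses the preconsolidation pressure — recompression up to σ'_p, then virgin compression beyond:
S_c = H/(1+e₀)·[C_r·log₁₀(σ'_p/σ'_0) + C_c·log₁₀(σ'_f/σ'_p)]
    = 7.8/1.83 × [0.078×log₁₀(74.6/66.585) + 0.42×log₁₀(97.583/74.6)]
    = 4.2623 × [0.0038503 + 0.048987] = 0.2252 m

S_c ≈ 0.225 m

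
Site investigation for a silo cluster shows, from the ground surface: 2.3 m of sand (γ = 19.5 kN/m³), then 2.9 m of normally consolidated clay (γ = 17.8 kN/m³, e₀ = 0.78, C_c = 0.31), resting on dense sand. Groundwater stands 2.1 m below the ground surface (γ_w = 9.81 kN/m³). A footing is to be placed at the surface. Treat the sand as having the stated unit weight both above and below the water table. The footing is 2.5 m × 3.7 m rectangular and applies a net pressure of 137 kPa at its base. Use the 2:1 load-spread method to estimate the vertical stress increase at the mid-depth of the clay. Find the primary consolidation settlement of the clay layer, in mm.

S_c ≈ 88.9 mm

Mid-depth of clay below the ground surface: z = 2.3 + 2.9/2 = 3.75 m.
Total vertical stress at mid-clay: σ_v = 19.5×2.3 + 17.8×1.45 = 70.66 kPa.
Pore pressure: u = 9.81×(3.75 − 2.1) = 16.186 kPa.
Initial effective stress: σ'_0 = σ_v − u = 70.66 − 16.186 = 54.474 kPa.
Stress increase at mid-clay by the 2:1 spreading method:
Δσ = qBL/((B+z)(L+z)) = 137×2.5×3.7/((2.5+3.75)(3.7+3.75)) = 27.216 kPa
Final effective stress: σ'_f = σ'_0 + Δσ = 54.474 + 27.216 = 81.69 kPa.
Normally consolidated clay, so the full stress increment lies on the virgin compression line:
S_c = C_c·H/(1+e₀)·log₁₀(σ'_f/σ'_0) = 0.31×2.9/(1+0.78)×log₁₀(81.69/54.474)
    = 0.50506 × 0.17598 = 0.08888 m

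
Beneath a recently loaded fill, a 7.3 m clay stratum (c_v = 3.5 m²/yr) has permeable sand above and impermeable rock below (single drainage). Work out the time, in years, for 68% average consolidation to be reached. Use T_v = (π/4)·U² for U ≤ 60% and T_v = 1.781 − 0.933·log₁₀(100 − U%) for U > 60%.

t ≈ 5.74 years

Drainage path length: H_d = H = 7.3 m (single drainage).
U > 60%: T_v = 1.781 − 0.933·log₁₀(100 − 68) = 0.3767.
t = T_v·H_d²/c_v = 0.3767×7.3²/3.5 = 5.736 years.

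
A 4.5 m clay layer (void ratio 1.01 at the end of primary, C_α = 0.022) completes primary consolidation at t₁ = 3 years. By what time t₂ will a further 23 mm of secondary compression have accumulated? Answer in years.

t₂ ≈ 8.79 years

S_s = C_α·H/(1+e_p)·log₁₀(t₂/t₁) ⇒ log₁₀(t₂/t₁) = S_s·(1+e_p)/(C_α·H).
log₁₀(t₂/t₁) = 0.023 × (1+1.01) / (0.022×4.5) = 0.467
t₂ = t₁ × 10^0.467 = 3 × 2.931 = 8.792 years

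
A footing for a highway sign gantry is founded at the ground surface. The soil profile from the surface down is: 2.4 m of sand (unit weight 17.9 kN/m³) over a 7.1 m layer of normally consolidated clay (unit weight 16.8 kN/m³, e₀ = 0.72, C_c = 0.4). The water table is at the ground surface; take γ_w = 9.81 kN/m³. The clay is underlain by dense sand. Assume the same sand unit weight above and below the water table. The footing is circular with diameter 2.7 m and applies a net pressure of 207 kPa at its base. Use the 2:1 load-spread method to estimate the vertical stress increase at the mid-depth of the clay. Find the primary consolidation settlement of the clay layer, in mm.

Mid-depth of clay below the ground surface: z = 2.4 + 7.1/2 = 5.95 m.
Total vertical stress at mid-clay: σ_v = 17.9×2.4 + 16.8×3.55 = 102.6 kPa.
Pore pressure: u = 9.81×(5.95 − 0) = 58.37 kPa.
Initial effective stress: σ'_0 = σ_v − u = 102.6 − 58.37 = 44.23 kPa.
Stress increase at mid-clay by the 2:1 spreading method:
Δσ ≈ qD²/(D+z)² = 207×2.7²/(2.7+5.95)² = 20.168 kPa
Final effective stress: σ'_f = σ'_0 + Δσ = 44.23 + 20.168 = 64.398 kPa.
Normally consolidated clay, so the full stress increment lies on the virgin compression line:
S_c = C_c·H/(1+e₀)·log₁₀(σ'_f/σ'_0) = 0.4×7.1/(1+0.72)×log₁₀(64.398/44.23)
    = 1.6512 × 0.16316 = 0.2694 m

S_c ≈ 269 mm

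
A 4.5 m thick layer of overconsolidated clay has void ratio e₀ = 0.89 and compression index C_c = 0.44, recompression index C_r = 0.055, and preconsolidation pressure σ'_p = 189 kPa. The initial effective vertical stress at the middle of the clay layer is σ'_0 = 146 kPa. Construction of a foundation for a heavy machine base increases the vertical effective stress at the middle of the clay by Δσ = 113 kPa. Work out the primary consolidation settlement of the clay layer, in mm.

S_c ≈ 158 mm

Final effective stress: σ'_f = 146 + 113 = 259 kPa.
σ'_f = 259 > σ'_p = 189 kPa, so the stress path crosses the preconsolidation pressure — recompression up to σ'_p, then virgin compression beyond:
S_c = H/(1+e₀)·[C_r·log₁₀(σ'_p/σ'_0) + C_c·log₁₀(σ'_f/σ'_p)]
    = 4.5/1.89 × [0.055×log₁₀(189/146) + 0.44×log₁₀(259/189)]
    = 2.381 × [0.006166 + 0.060209] = 0.158 m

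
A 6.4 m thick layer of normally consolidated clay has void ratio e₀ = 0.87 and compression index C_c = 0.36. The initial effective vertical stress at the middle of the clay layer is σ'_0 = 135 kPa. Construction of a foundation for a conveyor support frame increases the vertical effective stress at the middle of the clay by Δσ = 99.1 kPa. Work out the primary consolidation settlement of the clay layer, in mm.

Final effective stress: σ'_f = σ'_0 + Δσ = 135 + 99.1 = 234.1 kPa.
Normally consolidated clay, so the full stress increment lies on the virgin compression line:
S_c = C_c·H/(1+e₀)·log₁₀(σ'_f/σ'_0) = 0.36×6.4/(1+0.87)×log₁₀(234.1/135)
    = 1.2321 × 0.23907 = 0.2946 m

S_c ≈ 295 mm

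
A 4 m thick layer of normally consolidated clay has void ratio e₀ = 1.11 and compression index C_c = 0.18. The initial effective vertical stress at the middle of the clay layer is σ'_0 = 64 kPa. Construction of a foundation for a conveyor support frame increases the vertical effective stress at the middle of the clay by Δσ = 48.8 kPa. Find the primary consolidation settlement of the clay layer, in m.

Final effective stress: σ'_f = σ'_0 + Δσ = 64 + 48.8 = 112.8 kPa.
Normally consolidated clay, so the full stress increment lies on the virgin compression line:
S_c = C_c·H/(1+e₀)·log₁₀(σ'_f/σ'_0) = 0.18×4/(1+1.11)×log₁₀(112.8/64)
    = 0.34123 × 0.24613 = 0.08399 m

S_c ≈ 0.084 m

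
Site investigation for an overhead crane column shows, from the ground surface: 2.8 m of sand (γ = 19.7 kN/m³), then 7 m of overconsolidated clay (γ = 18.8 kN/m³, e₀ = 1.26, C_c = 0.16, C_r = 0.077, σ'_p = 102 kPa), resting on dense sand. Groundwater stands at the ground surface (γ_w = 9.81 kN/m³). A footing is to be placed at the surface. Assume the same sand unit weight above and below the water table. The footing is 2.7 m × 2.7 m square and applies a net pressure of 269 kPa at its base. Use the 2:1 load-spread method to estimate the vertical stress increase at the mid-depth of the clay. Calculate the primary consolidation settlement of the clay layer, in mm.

S_c ≈ 35.5 mm

Mid-depth of clay below the ground surface: z = 2.8 + 7/2 = 6.3 m.
Total vertical stress at mid-clay: σ_v = 19.7×2.8 + 18.8×3.5 = 120.96 kPa.
Pore pressure: u = 9.81×(6.3 − 0) = 61.803 kPa.
Initial effective stress: σ'_0 = σ_v − u = 120.96 − 61.803 = 59.157 kPa.
Stress increase at mid-clay by the 2:1 spreading method:
Δσ = qBL/((B+z)(L+z)) = 269×2.7×2.7/((2.7+6.3)(2.7+6.3)) = 24.21 kPa
Final effective stress: σ'_f = 59.157 + 24.21 = 83.367 kPa.
σ'_f = 83.367 ≤ σ'_p = 102 kPa, so the clay remains overconsolidated and only the recompression index applies:
S_c = C_r·H/(1+e₀)·log₁₀(σ'_f/σ'_0) = 0.077×7/2.26×log₁₀(83.367/59.157)
    = 0.23849 × 0.14899 = 0.03553 m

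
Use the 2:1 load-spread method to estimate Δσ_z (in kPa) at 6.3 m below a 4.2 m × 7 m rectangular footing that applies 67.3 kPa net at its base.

Δσ_z ≈ 14.2 kPa

By the 2:1 method the load spreads at 1 horizontal : 2 vertical, so at depth z the loaded area has grown by z in each plan dimension:
Δσ = qBL/((B+z)(L+z)) = 67.3×4.2×7/((4.2+6.3)(7+6.3)) = 14.168 kPa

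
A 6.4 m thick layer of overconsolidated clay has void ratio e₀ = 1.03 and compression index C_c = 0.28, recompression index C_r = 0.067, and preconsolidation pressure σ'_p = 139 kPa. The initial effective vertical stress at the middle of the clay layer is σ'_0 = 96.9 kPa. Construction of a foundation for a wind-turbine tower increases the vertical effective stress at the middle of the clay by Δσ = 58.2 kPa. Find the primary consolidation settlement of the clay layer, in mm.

Final effective stress: σ'_f = 96.9 + 58.2 = 155.1 kPa.
σ'_f = 155.1 > σ'_p = 139 kPa, so the stress path crosses the preconsolidation pressure — recompression up to σ'_p, then virgin compression beyond:
S_c = H/(1+e₀)·[C_r·log₁₀(σ'_p/σ'_0) + C_c·log₁₀(σ'_f/σ'_p)]
    = 6.4/2.03 × [0.067×log₁₀(139/96.9) + 0.28×log₁₀(155.1/139)]
    = 3.1527 × [0.010498 + 0.013327] = 0.07511 m

S_c ≈ 75.1 mm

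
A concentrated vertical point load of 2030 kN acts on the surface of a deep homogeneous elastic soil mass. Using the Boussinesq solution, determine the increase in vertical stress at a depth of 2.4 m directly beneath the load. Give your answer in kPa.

Boussinesq vertical stress below a point load on an elastic half-space:
Δσ_z = 3P/(2πz²) · [1 + (r/z)²]^(−5/2)
r/z = 0/2.4 = 0; [1+(r/z)²]^(−5/2) = 1.
Δσ_z = 3×2030/(2π×2.4²) × 1 = 168.27 × 1 = 168.3 kPa

Δσ_z ≈ 168 kPa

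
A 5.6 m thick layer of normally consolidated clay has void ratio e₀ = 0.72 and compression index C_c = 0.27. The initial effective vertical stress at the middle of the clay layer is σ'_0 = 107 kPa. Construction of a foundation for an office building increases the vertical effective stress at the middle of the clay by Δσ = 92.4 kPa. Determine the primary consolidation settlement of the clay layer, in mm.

S_c ≈ 238 mm

Final effective stress: σ'_f = σ'_0 + Δσ = 107 + 92.4 = 199.4 kPa.
Normally consolidated clay, so the full stress increment lies on the virgin compression line:
S_c = C_c·H/(1+e₀)·log₁₀(σ'_f/σ'_0) = 0.27×5.6/(1+0.72)×log₁₀(199.4/107)
    = 0.87907 × 0.27034 = 0.2376 m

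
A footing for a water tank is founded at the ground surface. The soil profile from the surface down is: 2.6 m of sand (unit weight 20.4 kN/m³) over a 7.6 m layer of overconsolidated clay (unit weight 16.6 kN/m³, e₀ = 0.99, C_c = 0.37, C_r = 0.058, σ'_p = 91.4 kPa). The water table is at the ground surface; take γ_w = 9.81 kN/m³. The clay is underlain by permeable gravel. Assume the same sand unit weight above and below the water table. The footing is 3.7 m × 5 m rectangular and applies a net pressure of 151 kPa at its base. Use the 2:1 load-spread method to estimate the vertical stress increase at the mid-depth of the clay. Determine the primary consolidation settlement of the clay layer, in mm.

Mid-depth of clay below the ground surface: z = 2.6 + 7.6/2 = 6.4 m.
Total vertical stress at mid-clay: σ_v = 20.4×2.6 + 16.6×3.8 = 116.12 kPa.
Pore pressure: u = 9.81×(6.4 − 0) = 62.784 kPa.
Initial effective stress: σ'_0 = σ_v − u = 116.12 − 62.784 = 53.336 kPa.
Stress increase at mid-clay by the 2:1 spreading method:
Δσ = qBL/((B+z)(L+z)) = 151×3.7×5/((3.7+6.4)(5+6.4)) = 24.262 kPa
Final effective stress: σ'_f = 53.336 + 24.262 = 77.598 kPa.
σ'_f = 77.598 ≤ σ'_p = 91.4 kPa, so the clay remains overconsolidated and only the recompression index applies:
S_c = C_r·H/(1+e₀)·log₁₀(σ'_f/σ'_0) = 0.058×7.6/1.99×log₁₀(77.598/53.336)
    = 0.22151 × 0.16283 = 0.03607 m

S_c ≈ 36.1 mm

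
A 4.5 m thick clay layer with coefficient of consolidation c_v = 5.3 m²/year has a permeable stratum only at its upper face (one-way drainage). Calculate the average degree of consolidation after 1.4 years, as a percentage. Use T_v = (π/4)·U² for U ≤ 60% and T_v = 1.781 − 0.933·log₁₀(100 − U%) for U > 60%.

Drainage path length: H_d = H = 4.5 m (single drainage).
T_v = c_v·t/H_d² = 5.3×1.4/4.5² = 0.36642.
T_v = 0.36642 corresponds to the U > 60% branch:
U = 1 − 10^((1.781 − T_v)/0.933)/100 = 0.6718

U ≈ 67.2 %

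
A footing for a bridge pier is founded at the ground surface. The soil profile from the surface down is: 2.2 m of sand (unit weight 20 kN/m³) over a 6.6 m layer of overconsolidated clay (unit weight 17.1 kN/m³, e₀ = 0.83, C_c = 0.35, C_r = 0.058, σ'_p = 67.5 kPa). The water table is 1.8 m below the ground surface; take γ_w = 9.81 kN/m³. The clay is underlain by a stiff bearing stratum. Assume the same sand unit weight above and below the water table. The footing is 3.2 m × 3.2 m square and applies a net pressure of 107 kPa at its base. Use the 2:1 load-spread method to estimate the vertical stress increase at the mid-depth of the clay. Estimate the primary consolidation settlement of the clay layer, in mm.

Mid-depth of clay below the ground surface: z = 2.2 + 6.6/2 = 5.5 m.
Total vertical stress at mid-clay: σ_v = 20×2.2 + 17.1×3.3 = 100.43 kPa.
Pore pressure: u = 9.81×(5.5 − 1.8) = 36.297 kPa.
Initial effective stress: σ'_0 = σ_v − u = 100.43 − 36.297 = 64.133 kPa.
Stress increase at mid-clay by the 2:1 spreading method:
Δσ = qBL/((B+z)(L+z)) = 107×3.2×3.2/((3.2+5.5)(3.2+5.5)) = 14.476 kPa
Final effective stress: σ'_f = 64.133 + 14.476 = 78.609 kPa.
σ'_f = 78.609 > σ'_p = 67.5 kPa, so the stress path crosses the preconsolidation pressure — recompression up to σ'_p, then virgin compression beyond:
S_c = H/(1+e₀)·[C_r·log₁₀(σ'_p/σ'_0) + C_c·log₁₀(σ'_f/σ'_p)]
    = 6.6/1.83 × [0.058×log₁₀(67.5/64.133) + 0.35×log₁₀(78.609/67.5)]
    = 3.6066 × [0.0012889 + 0.023159] = 0.08817 m

S_c ≈ 88.2 mm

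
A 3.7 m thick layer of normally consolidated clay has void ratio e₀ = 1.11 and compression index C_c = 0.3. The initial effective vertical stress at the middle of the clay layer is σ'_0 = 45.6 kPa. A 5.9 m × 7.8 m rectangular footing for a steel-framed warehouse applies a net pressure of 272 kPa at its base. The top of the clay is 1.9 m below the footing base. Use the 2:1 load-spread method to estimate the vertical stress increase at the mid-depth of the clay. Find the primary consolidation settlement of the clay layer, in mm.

S_c ≈ 284 mm

Mid-depth of clay below the footing base: z = 1.9 + 3.7/2 = 3.75 m.
Stress increase at mid-clay by the 2:1 spreading method:
Δσ = qBL/((B+z)(L+z)) = 272×5.9×7.8/((5.9+3.75)(7.8+3.75)) = 112.31 kPa
Final effective stress: σ'_f = σ'_0 + Δσ = 45.6 + 112.31 = 157.91 kPa.
Normally consolidated clay, so the full stress increment lies on the virgin compression line:
S_c = C_c·H/(1+e₀)·log₁₀(σ'_f/σ'_0) = 0.3×3.7/(1+1.11)×log₁₀(157.91/45.6)
    = 0.52607 × 0.53944 = 0.2838 m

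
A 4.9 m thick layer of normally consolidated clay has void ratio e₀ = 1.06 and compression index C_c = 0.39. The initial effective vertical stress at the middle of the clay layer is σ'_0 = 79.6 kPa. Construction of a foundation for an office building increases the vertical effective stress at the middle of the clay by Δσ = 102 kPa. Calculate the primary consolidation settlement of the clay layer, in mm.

S_c ≈ 332 mm

Final effective stress: σ'_f = σ'_0 + Δσ = 79.6 + 102 = 181.6 kPa.
Normally consolidated clay, so the full stress increment lies on the virgin compression line:
S_c = C_c·H/(1+e₀)·log₁₀(σ'_f/σ'_0) = 0.39×4.9/(1+1.06)×log₁₀(181.6/79.6)
    = 0.92767 × 0.3582 = 0.3323 m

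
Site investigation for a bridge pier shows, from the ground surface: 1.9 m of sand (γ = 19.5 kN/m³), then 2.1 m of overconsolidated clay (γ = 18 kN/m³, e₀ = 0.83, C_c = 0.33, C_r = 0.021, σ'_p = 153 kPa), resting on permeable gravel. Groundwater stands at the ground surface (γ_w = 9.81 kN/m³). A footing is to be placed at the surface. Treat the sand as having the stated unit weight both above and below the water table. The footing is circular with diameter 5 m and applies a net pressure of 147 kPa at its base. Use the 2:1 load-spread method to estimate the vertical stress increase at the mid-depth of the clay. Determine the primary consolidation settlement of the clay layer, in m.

Mid-depth of clay below the ground surface: z = 1.9 + 2.1/2 = 2.95 m.
Total vertical stress at mid-clay: σ_v = 19.5×1.9 + 18×1.05 = 55.95 kPa.
Pore pressure: u = 9.81×(2.95 − 0) = 28.94 kPa.
Initial effective stress: σ'_0 = σ_v − u = 55.95 − 28.94 = 27.01 kPa.
Stress increase at mid-clay by the 2:1 spreading method:
Δσ ≈ qD²/(D+z)² = 147×5²/(5+2.95)² = 58.146 kPa
Final effective stress: σ'_f = 27.01 + 58.146 = 85.156 kPa.
σ'_f = 85.156 ≤ σ'_p = 153 kPa, so the clay remains overconsolidated and only the recompression index applies:
S_c = C_r·H/(1+e₀)·log₁₀(σ'_f/σ'_0) = 0.021×2.1/1.83×log₁₀(85.156/27.01)
    = 0.024098 × 0.49869 = 0.01202 m

S_c ≈ 0.012 m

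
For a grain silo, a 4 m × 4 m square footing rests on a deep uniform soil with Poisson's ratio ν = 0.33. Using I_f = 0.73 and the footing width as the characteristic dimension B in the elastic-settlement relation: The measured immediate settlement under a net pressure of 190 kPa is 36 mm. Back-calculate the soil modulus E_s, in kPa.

S_e = q·B·(1−ν²)/E_s · I_f  ⇒  E_s = q·B·(1−ν²)·I_f / S_e.
E_s = 190 × 4 × 0.8911 × 0.73 / 0.036 = 13730 kPa

E_s ≈ 13700 kPa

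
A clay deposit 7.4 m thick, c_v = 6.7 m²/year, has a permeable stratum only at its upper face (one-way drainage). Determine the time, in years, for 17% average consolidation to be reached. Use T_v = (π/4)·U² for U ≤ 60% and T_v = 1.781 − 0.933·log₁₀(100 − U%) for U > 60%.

t ≈ 0.186 years

Drainage path length: H_d = H = 7.4 m (single drainage).
U ≤ 60%: T_v = (π/4)·U² = (π/4)×0.17² = 0.022698.
t = T_v·H_d²/c_v = 0.022698×7.4²/6.7 = 0.1855 years.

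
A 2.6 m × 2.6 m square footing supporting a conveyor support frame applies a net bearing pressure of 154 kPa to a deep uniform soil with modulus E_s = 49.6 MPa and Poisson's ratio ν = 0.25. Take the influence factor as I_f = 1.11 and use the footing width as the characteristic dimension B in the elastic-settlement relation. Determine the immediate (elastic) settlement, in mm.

S_e ≈ 8.4 mm

Immediate (elastic) settlement: S_e = q·B·(1−ν²)/E_s · I_f.
E_s = 49.6 MPa = 49600 kPa.
S_e = 154 × 2.6 × (1 − 0.25²) / 49600 × 1.11
    = 154 × 2.6 × 0.9375 / 49600 × 1.11
    = 0.008401 m = 8.401 mm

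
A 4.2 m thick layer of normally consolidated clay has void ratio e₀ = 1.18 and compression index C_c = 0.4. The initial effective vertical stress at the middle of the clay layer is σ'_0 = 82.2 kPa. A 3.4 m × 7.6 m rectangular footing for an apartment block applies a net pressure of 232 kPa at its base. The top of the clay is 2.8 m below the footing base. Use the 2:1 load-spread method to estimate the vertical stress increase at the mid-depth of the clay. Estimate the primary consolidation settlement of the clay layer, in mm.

S_c ≈ 178 mm

Mid-depth of clay below the footing base: z = 2.8 + 4.2/2 = 4.9 m.
Stress increase at mid-clay by the 2:1 spreading method:
Δσ = qBL/((B+z)(L+z)) = 232×3.4×7.6/((3.4+4.9)(7.6+4.9)) = 57.782 kPa
Final effective stress: σ'_f = σ'_0 + Δσ = 82.2 + 57.782 = 139.98 kPa.
Normally consolidated clay, so the full stress increment lies on the virgin compression line:
S_c = C_c·H/(1+e₀)·log₁₀(σ'_f/σ'_0) = 0.4×4.2/(1+1.18)×log₁₀(139.98/82.2)
    = 0.77064 × 0.23119 = 0.1782 m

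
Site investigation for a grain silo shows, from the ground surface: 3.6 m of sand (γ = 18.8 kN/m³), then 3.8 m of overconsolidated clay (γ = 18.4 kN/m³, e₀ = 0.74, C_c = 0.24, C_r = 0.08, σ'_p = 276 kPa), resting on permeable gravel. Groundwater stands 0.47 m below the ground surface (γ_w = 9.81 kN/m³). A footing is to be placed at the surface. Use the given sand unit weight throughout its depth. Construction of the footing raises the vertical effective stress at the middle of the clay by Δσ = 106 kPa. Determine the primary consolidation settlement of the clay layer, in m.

S_c ≈ 0.0831 m

Mid-depth of clay below the ground surface: z = 3.6 + 3.8/2 = 5.5 m.
Total vertical stress at mid-clay: σ_v = 18.8×3.6 + 18.4×1.9 = 102.64 kPa.
Pore pressure: u = 9.81×(5.5 − 0.47) = 49.344 kPa.
Initial effective stress: σ'_0 = σ_v − u = 102.64 − 49.344 = 53.296 kPa.
Final effective stress: σ'_f = 53.296 + 106 = 159.3 kPa.
σ'_f = 159.3 ≤ σ'_p = 276 kPa, so the clay remains overconsolidated and only the recompression index applies:
S_c = C_r·H/(1+e₀)·log₁₀(σ'_f/σ'_0) = 0.08×3.8/1.74×log₁₀(159.3/53.296)
    = 0.17471 × 0.47552 = 0.08308 m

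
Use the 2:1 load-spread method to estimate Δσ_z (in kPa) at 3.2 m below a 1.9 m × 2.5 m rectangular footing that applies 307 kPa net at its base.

Δσ_z ≈ 50.2 kPa

By the 2:1 method the load spreads at 1 horizontal : 2 vertical, so at depth z the loaded area has grown by z in each plan dimension:
Δσ = qBL/((B+z)(L+z)) = 307×1.9×2.5/((1.9+3.2)(2.5+3.2)) = 50.163 kPa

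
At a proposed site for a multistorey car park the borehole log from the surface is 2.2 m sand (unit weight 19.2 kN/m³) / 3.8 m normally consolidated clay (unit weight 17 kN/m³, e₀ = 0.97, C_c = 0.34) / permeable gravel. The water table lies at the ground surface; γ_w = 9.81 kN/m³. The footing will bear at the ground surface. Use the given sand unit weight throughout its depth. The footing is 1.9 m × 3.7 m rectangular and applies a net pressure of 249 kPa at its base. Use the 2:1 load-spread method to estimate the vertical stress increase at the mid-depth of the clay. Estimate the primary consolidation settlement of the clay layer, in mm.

Mid-depth of clay below the ground surface: z = 2.2 + 3.8/2 = 4.1 m.
Total vertical stress at mid-clay: σ_v = 19.2×2.2 + 17×1.9 = 74.54 kPa.
Pore pressure: u = 9.81×(4.1 − 0) = 40.221 kPa.
Initial effective stress: σ'_0 = σ_v − u = 74.54 − 40.221 = 34.319 kPa.
Stress increase at mid-clay by the 2:1 spreading method:
Δσ = qBL/((B+z)(L+z)) = 249×1.9×3.7/((1.9+4.1)(3.7+4.1)) = 37.403 kPa
Final effective stress: σ'_f = σ'_0 + Δσ = 34.319 + 37.403 = 71.722 kPa.
Normally consolidated clay, so the full stress increment lies on the virgin compression line:
S_c = C_c·H/(1+e₀)·log₁₀(σ'_f/σ'_0) = 0.34×3.8/(1+0.97)×log₁₀(71.722/34.319)
    = 0.65584 × 0.32012 = 0.2099 m

S_c ≈ 210 mm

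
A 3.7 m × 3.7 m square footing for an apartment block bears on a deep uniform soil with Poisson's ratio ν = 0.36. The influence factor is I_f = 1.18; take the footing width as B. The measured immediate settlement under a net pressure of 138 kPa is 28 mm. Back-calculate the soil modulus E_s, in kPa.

E_s ≈ 18700 kPa

S_e = q·B·(1−ν²)/E_s · I_f  ⇒  E_s = q·B·(1−ν²)·I_f / S_e.
E_s = 138 × 3.7 × 0.8704 × 1.18 / 0.028 = 18730 kPa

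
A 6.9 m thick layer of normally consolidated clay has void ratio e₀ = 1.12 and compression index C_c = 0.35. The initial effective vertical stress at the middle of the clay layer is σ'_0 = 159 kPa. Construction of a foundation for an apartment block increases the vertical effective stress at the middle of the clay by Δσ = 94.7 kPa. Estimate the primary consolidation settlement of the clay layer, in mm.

Final effective stress: σ'_f = σ'_0 + Δσ = 159 + 94.7 = 253.7 kPa.
Normally consolidated clay, so the full stress increment lies on the virgin compression line:
S_c = C_c·H/(1+e₀)·log₁₀(σ'_f/σ'_0) = 0.35×6.9/(1+1.12)×log₁₀(253.7/159)
    = 1.1392 × 0.20292 = 0.2312 m

S_c ≈ 231 mm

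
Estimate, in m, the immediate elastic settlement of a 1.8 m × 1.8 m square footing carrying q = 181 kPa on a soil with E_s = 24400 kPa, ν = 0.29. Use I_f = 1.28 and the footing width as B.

Immediate (elastic) settlement: S_e = q·B·(1−ν²)/E_s · I_f.
S_e = 181 × 1.8 × (1 − 0.29²) / 24400 × 1.28
    = 181 × 1.8 × 0.9159 / 24400 × 1.28
    = 0.01565 m

S_e ≈ 0.0157 m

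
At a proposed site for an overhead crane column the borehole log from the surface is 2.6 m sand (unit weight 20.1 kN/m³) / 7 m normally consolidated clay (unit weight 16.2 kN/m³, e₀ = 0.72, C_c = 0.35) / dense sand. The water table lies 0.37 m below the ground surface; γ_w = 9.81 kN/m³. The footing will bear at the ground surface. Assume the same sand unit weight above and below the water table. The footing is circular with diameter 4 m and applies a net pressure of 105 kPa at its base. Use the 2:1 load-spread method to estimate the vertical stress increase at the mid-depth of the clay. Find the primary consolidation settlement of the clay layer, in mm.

Mid-depth of clay below the ground surface: z = 2.6 + 7/2 = 6.1 m.
Total vertical stress at mid-clay: σ_v = 20.1×2.6 + 16.2×3.5 = 108.96 kPa.
Pore pressure: u = 9.81×(6.1 − 0.37) = 56.211 kPa.
Initial effective stress: σ'_0 = σ_v − u = 108.96 − 56.211 = 52.749 kPa.
Stress increase at mid-clay by the 2:1 spreading method:
Δσ ≈ qD²/(D+z)² = 105×4²/(4+6.1)² = 16.469 kPa
Final effective stress: σ'_f = σ'_0 + Δσ = 52.749 + 16.469 = 69.218 kPa.
Normally consolidated clay, so the full stress increment lies on the virgin compression line:
S_c = C_c·H/(1+e₀)·log₁₀(σ'_f/σ'_0) = 0.35×7/(1+0.72)×log₁₀(69.218/52.749)
    = 1.4244 × 0.118 = 0.1681 m

S_c ≈ 168 mm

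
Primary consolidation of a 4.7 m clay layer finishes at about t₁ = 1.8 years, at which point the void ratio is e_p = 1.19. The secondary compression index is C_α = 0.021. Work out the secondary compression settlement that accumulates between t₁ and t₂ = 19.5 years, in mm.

S_s ≈ 46.6 mm

Secondary compression: S_s = C_α·H/(1+e_p)·log₁₀(t₂/t₁)
S_s = 0.021×4.7/(1+1.19)×log₁₀(19.5/1.8)
    = 0.04507 × 1.035 = 0.04664 m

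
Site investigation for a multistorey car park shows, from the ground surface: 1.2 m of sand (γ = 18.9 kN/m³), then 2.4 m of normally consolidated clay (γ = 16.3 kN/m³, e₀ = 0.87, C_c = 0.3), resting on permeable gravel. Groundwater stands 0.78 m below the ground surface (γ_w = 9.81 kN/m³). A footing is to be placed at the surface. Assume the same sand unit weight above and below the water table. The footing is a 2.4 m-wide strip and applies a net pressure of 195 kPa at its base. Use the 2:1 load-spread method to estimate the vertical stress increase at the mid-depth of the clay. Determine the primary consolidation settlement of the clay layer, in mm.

Mid-depth of clay below the ground surface: z = 1.2 + 2.4/2 = 2.4 m.
Total vertical stress at mid-clay: σ_v = 18.9×1.2 + 16.3×1.2 = 42.24 kPa.
Pore pressure: u = 9.81×(2.4 − 0.78) = 15.892 kPa.
Initial effective stress: σ'_0 = σ_v − u = 42.24 − 15.892 = 26.348 kPa.
Stress increase at mid-clay by the 2:1 spreading method:
Δσ = qB/(B+z) = 195×2.4/(2.4+2.4) = 97.5 kPa
Final effective stress: σ'_f = σ'_0 + Δσ = 26.348 + 97.5 = 123.85 kPa.
Normally consolidated clay, so the full stress increment lies on the virgin compression line:
S_c = C_c·H/(1+e₀)·log₁₀(σ'_f/σ'_0) = 0.3×2.4/(1+0.87)×log₁₀(123.85/26.348)
    = 0.38503 × 0.67215 = 0.2588 m

S_c ≈ 259 mm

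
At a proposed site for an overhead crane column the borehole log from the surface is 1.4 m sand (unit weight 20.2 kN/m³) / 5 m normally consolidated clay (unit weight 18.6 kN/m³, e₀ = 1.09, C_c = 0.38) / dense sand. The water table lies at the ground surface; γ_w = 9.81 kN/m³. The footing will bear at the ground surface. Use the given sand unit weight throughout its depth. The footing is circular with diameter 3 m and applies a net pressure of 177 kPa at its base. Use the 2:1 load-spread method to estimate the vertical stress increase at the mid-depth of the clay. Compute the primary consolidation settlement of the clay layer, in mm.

Mid-depth of clay below the ground surface: z = 1.4 + 5/2 = 3.9 m.
Total vertical stress at mid-clay: σ_v = 20.2×1.4 + 18.6×2.5 = 74.78 kPa.
Pore pressure: u = 9.81×(3.9 − 0) = 38.259 kPa.
Initial effective stress: σ'_0 = σ_v − u = 74.78 − 38.259 = 36.521 kPa.
Stress increase at mid-clay by the 2:1 spreading method:
Δσ ≈ qD²/(D+z)² = 177×3²/(3+3.9)² = 33.459 kPa
Final effective stress: σ'_f = σ'_0 + Δσ = 36.521 + 33.459 = 69.98 kPa.
Normally consolidated clay, so the full stress increment lies on the virgin compression line:
S_c = C_c·H/(1+e₀)·log₁₀(σ'_f/σ'_0) = 0.38×5/(1+1.09)×log₁₀(69.98/36.521)
    = 0.90909 × 0.28243 = 0.2568 m

S_c ≈ 257 mm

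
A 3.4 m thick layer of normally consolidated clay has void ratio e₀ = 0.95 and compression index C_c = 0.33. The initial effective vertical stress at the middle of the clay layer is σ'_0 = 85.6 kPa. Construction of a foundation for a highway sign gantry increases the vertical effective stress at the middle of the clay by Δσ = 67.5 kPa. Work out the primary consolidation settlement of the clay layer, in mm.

Final effective stress: σ'_f = σ'_0 + Δσ = 85.6 + 67.5 = 153.1 kPa.
Normally consolidated clay, so the full stress increment lies on the virgin compression line:
S_c = C_c·H/(1+e₀)·log₁₀(σ'_f/σ'_0) = 0.33×3.4/(1+0.95)×log₁₀(153.1/85.6)
    = 0.57538 × 0.2525 = 0.1453 m

S_c ≈ 145 mm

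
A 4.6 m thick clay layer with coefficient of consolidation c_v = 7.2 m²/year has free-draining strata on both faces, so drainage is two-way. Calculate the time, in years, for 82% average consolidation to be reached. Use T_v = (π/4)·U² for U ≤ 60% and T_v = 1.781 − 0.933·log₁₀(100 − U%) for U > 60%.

t ≈ 0.448 years

Drainage path length: H_d = H/2 = 2.3 m (double drainage).
U > 60%: T_v = 1.781 − 0.933·log₁₀(100 − 82) = 0.60983.
t = T_v·H_d²/c_v = 0.60983×2.3²/7.2 = 0.4481 years.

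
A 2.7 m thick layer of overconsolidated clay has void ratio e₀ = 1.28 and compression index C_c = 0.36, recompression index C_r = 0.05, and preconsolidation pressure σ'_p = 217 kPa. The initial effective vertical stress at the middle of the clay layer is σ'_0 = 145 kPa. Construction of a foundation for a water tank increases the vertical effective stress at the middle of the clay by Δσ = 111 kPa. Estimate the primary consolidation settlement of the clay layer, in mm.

S_c ≈ 41 mm

Final effective stress: σ'_f = 145 + 111 = 256 kPa.
σ'_f = 256 > σ'_p = 217 kPa, so the stress path crosses the preconsolidation pressure — recompression up to σ'_p, then virgin compression beyond:
S_c = H/(1+e₀)·[C_r·log₁₀(σ'_p/σ'_0) + C_c·log₁₀(σ'_f/σ'_p)]
    = 2.7/2.28 × [0.05×log₁₀(217/145) + 0.36×log₁₀(256/217)]
    = 1.1842 × [0.0087546 + 0.025841] = 0.04097 m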